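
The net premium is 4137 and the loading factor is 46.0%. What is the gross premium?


Gross = net * (1 + loading)
= 4137 * (1 + 0.46)
= 4137 * 1.46
= 6040.02


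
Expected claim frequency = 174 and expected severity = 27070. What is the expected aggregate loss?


E[S] = E[N] * E[X]
= 174 * 27070
= 4.7102e+06


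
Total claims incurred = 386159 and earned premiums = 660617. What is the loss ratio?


Loss ratio = claims / premiums
= 386159 / 660617
= 0.5845


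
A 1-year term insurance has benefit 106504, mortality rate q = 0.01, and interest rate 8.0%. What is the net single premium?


NSP = benefit * q * v
v = 1/(1+i) = 0.925926
NSP = 106504 * 0.01 * 0.925926
= 986.1481


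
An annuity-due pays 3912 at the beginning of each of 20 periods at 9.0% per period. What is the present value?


PV_due = PMT * (1-(1+i)^(-n))/i * (1+i)
PV_immediate = 35710.8707
PV_due = 35710.8707 * 1.09
= 38924.849


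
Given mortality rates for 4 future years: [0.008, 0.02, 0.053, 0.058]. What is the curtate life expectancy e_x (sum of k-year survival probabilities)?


e_x = sum_{k=1}^{n} k_p_x
k_p_x values:
  1_p_x = 0.992
  2_p_x = 0.97216
  3_p_x = 0.920636
  4_p_x = 0.867239
e_x = 3.752


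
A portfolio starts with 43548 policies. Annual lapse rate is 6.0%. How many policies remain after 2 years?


remaining = initial * (1 - lapse)^years
= 43548 * (1 - 0.06)^2
= 43548 * 0.8836
= 38479.0128


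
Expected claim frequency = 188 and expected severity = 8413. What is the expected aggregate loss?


E[S] = E[N] * E[X]
= 188 * 8413
= 1.5816e+06


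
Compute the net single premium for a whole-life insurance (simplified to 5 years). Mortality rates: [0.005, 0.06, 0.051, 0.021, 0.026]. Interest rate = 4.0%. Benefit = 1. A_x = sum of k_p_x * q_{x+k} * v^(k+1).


v = 0.961538
Year 0: k_p_x=1.0, q=0.005, term=0.004808
Year 1: k_p_x=0.995, q=0.06, term=0.055196
Year 2: k_p_x=0.9353, q=0.051, term=0.042405
Year 3: k_p_x=0.8876, q=0.021, term=0.015933
Year 4: k_p_x=0.86896, q=0.026, term=0.01857
A_x = 0.1369


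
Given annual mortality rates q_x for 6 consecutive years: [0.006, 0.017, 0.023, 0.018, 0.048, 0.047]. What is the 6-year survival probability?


p_k = 1 - q_k for each year
Survival = product of (1 - q_k)
= 0.994 * 0.983 * 0.977 * 0.982 * 0.952 * 0.953
= 0.8505


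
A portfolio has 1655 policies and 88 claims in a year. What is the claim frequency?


frequency = claims / policies
= 88 / 1655
= 0.0532


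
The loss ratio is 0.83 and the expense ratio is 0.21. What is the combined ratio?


Combined ratio = loss ratio + expense ratio
= 0.83 + 0.21
= 1.04


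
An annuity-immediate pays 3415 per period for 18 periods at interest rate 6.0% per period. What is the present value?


PV = PMT * (1 - (1+i)^(-n)) / i
= 3415 * (1 - (1+0.06)^(-18)) / 0.06
= 3415 * (1 - 0.350344) / 0.06
= 3415 * 10.827603
= 36976.2659


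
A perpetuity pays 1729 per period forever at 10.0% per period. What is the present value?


PV = PMT / i
= 1729 / 0.1
= 17290.0


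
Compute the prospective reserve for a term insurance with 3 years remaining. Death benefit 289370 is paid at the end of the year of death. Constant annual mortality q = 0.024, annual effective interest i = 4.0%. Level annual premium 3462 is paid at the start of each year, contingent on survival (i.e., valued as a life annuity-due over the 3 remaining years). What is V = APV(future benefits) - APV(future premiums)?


v = 1/(1+i) = 0.961538
APV(future benefits) per unit = sum_{k=0}^{2} k_p_x * q * v^(k+1) = 0.065058
APV(future benefits) = 289370 * 0.065058 = 18825.7774
Life annuity-due factor ä_{x:3} = sum_{k=0}^{2} k_p_x * v^k = 2.819172
APV(future premiums) = 3462 * 2.819172 = 9759.9721
V = 18825.7774 - 9759.9721
= 9065.8053


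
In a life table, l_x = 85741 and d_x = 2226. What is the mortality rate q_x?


q_x = d_x / l_x
= 2226 / 85741
= 0.026


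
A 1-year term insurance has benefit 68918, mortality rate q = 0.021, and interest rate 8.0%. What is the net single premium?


NSP = benefit * q * v
v = 1/(1+i) = 0.925926
NSP = 68918 * 0.021 * 0.925926
= 1340.0722


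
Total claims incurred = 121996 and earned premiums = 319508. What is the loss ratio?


Loss ratio = claims / premiums
= 121996 / 319508
= 0.3818


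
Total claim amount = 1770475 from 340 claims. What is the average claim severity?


severity = total / number
= 1770475 / 340
= 5207.2794


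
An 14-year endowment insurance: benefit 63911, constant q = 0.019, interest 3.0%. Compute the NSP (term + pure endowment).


Term component = 12256.806
Pure endowment = 14_p_x * v^14 * benefit = 0.76448 * 0.661118 * 63911 = 32301.3423
NSP = 44558.1484


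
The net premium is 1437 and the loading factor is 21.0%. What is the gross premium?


Gross = net * (1 + loading)
= 1437 * (1 + 0.21)
= 1437 * 1.21
= 1738.77


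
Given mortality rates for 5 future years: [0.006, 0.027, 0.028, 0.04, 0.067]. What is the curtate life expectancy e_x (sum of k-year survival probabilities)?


e_x = sum_{k=1}^{n} k_p_x
k_p_x values:
  1_p_x = 0.994
  2_p_x = 0.967162
  3_p_x = 0.940081
  4_p_x = 0.902478
  5_p_x = 0.842012
e_x = 4.6457


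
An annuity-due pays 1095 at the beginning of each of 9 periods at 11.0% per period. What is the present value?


PV_due = PMT * (1-(1+i)^(-n))/i * (1+i)
PV_immediate = 6063.067
PV_due = 6063.067 * 1.11
= 6730.0044


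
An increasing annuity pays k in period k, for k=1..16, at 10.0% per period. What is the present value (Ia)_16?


(Ia)_n = sum_{k=1}^{n} k * v^k, v = 1/(1+i)
v = 0.909091
Sum computed term by term:
(Ia)_16 = 51.2401


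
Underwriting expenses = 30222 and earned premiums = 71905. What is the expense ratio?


Expense ratio = expenses / premiums
= 30222 / 71905
= 0.4203


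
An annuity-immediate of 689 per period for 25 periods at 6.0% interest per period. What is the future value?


FV = PMT * ((1+i)^n - 1) / i
= 689 * ((1.06)^25 - 1) / 0.06
= 689 * (4.291871 - 1) / 0.06
= 37801.6488


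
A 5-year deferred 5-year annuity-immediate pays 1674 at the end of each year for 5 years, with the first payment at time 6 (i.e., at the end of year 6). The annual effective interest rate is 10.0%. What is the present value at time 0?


PV at time 5 of the 5-year annuity-immediate:
a_n = 1674 * (1-(1+0.1)^(-5))/0.1 = 6345.7771
Discount back 5 years to time 0:
PV = 6345.7771 * (1+0.1)^(-5)
= 6345.7771 * 0.620921
= 3940.2283


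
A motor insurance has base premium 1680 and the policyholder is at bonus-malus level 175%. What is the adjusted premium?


adjusted = base * BM_level / 100
= 1680 * 175 / 100
= 1680 * 1.75
= 2940.0


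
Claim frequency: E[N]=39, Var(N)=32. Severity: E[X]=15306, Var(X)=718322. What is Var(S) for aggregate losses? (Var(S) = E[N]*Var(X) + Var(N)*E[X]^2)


Var(S) = E[N]*Var(X) + Var(N)*E[X]^2
= 39*718322 + 32*15306^2
= 28014558 + 7496756352
= 7.5248e+09


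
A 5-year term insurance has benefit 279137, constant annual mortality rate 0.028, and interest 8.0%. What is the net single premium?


NSP = benefit * sum_{k=0}^{n-1} k_p_x * q * v^(k+1)
With constant q=0.028, v=0.925926
Sum = 0.106169
NSP = 279137 * 0.106169
= 29635.7685


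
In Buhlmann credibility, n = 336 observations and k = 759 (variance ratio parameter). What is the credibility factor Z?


Z = n / (n + k)
= 336 / (336 + 759)
= 336 / 1095
= 0.3068


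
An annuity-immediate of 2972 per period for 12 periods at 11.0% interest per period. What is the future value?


FV = PMT * ((1+i)^n - 1) / i
= 2972 * ((1.11)^12 - 1) / 0.11
= 2972 * (3.498451 - 1) / 0.11
= 67503.5925


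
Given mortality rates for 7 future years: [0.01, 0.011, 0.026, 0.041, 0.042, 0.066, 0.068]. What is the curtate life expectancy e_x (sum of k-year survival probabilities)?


e_x = sum_{k=1}^{n} k_p_x
k_p_x values:
  1_p_x = 0.99
  2_p_x = 0.97911
  3_p_x = 0.953653
  4_p_x = 0.914553
  5_p_x = 0.876142
  6_p_x = 0.818317
  7_p_x = 0.762671
e_x = 6.2944


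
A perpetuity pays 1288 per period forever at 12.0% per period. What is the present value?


PV = PMT / i
= 1288 / 0.12
= 10733.3333


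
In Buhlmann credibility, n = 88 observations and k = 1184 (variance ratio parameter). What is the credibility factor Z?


Z = n / (n + k)
= 88 / (88 + 1184)
= 88 / 1272
= 0.0692


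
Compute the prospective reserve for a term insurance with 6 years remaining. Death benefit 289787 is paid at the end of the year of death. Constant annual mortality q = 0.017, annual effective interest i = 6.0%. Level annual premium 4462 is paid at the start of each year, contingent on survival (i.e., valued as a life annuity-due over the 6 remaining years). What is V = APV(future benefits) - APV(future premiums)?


v = 1/(1+i) = 0.943396
APV(future benefits) per unit = sum_{k=0}^{5} k_p_x * q * v^(k+1) = 0.080354
APV(future benefits) = 289787 * 0.080354 = 23285.6386
Life annuity-due factor ä_{x:6} = sum_{k=0}^{5} k_p_x * v^k = 5.010328
APV(future premiums) = 4462 * 5.010328 = 22356.0856
V = 23285.6386 - 22356.0856
= 929.553


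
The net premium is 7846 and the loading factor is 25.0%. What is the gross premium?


Gross = net * (1 + loading)
= 7846 * (1 + 0.25)
= 7846 * 1.25
= 9807.5


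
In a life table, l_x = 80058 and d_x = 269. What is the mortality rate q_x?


q_x = d_x / l_x
= 269 / 80058
= 0.0034


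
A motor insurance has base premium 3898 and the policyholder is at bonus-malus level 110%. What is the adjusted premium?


adjusted = base * BM_level / 100
= 3898 * 110 / 100
= 3898 * 1.1
= 4287.8


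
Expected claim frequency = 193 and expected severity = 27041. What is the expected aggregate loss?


E[S] = E[N] * E[X]
= 193 * 27041
= 5.2189e+06


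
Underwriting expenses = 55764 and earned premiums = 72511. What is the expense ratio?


Expense ratio = expenses / premiums
= 55764 / 72511
= 0.769


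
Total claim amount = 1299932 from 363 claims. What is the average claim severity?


severity = total / number
= 1299932 / 363
= 3581.0799


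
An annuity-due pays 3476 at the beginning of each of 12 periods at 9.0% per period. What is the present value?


PV_due = PMT * (1-(1+i)^(-n))/i * (1+i)
PV_immediate = 24890.6811
PV_due = 24890.6811 * 1.09
= 27130.8424


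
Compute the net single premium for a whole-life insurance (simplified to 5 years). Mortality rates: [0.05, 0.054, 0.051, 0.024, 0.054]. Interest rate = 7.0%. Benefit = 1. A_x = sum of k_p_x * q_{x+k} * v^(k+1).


v = 0.934579
Year 0: k_p_x=1.0, q=0.05, term=0.046729
Year 1: k_p_x=0.95, q=0.054, term=0.044807
Year 2: k_p_x=0.8987, q=0.051, term=0.037414
Year 3: k_p_x=0.852866, q=0.024, term=0.015616
Year 4: k_p_x=0.832398, q=0.054, term=0.032048
A_x = 0.1766


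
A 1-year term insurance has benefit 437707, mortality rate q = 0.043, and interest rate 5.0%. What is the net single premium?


NSP = benefit * q * v
v = 1/(1+i) = 0.952381
NSP = 437707 * 0.043 * 0.952381
= 17925.1438


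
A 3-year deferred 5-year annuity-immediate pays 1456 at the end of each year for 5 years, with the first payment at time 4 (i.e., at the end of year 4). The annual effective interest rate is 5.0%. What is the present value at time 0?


PV at time 3 of the 5-year annuity-immediate:
a_n = 1456 * (1-(1+0.05)^(-5))/0.05 = 6303.718
Discount back 3 years to time 0:
PV = 6303.718 * (1+0.05)^(-3)
= 6303.718 * 0.863838
= 5445.3886


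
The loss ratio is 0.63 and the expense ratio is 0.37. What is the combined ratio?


Combined ratio = loss ratio + expense ratio
= 0.63 + 0.37
= 1.0


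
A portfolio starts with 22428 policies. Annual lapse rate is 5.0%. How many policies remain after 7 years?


remaining = initial * (1 - lapse)^years
= 22428 * (1 - 0.05)^7
= 22428 * 0.698337
= 15662.3089


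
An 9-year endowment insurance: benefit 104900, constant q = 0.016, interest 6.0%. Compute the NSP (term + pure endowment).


Term component = 10778.8354
Pure endowment = 9_p_x * v^9 * benefit = 0.86488 * 0.591898 * 104900 = 53700.5318
NSP = 64479.3672


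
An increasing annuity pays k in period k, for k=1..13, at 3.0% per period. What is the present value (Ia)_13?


(Ia)_n = sum_{k=1}^{n} k * v^k, v = 1/(1+i)
v = 0.970874
Sum computed term by term:
(Ia)_13 = 70.0546


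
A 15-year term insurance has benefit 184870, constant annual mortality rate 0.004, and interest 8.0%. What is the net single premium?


NSP = benefit * sum_{k=0}^{n-1} k_p_x * q * v^(k+1)
With constant q=0.004, v=0.925926
Sum = 0.033483
NSP = 184870 * 0.033483
= 6190.0837


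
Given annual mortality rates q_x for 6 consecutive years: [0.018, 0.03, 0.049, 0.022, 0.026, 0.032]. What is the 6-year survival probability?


p_k = 1 - q_k for each year
Survival = product of (1 - q_k)
= 0.982 * 0.97 * 0.951 * 0.978 * 0.974 * 0.968
= 0.8353


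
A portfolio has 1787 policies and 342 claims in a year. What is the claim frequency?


frequency = claims / policies
= 342 / 1787
= 0.1914


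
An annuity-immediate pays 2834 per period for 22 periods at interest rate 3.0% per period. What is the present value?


PV = PMT * (1 - (1+i)^(-n)) / i
= 2834 * (1 - (1+0.03)^(-22)) / 0.03
= 2834 * (1 - 0.521893) / 0.03
= 2834 * 15.936917
= 45165.2217


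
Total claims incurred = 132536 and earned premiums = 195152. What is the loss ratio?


Loss ratio = claims / premiums
= 132536 / 195152
= 0.6791


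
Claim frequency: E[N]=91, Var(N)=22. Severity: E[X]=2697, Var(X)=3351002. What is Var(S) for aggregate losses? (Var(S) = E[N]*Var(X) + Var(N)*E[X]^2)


Var(S) = E[N]*Var(X) + Var(N)*E[X]^2
= 91*3351002 + 22*2697^2
= 304941182 + 160023798
= 4.6496e+08


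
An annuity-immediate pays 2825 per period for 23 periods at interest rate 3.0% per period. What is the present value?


PV = PMT * (1 - (1+i)^(-n)) / i
= 2825 * (1 - (1+0.03)^(-23)) / 0.03
= 2825 * (1 - 0.506692) / 0.03
= 2825 * 16.443608
= 46453.1937


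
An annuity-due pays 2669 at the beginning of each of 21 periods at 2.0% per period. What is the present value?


PV_due = PMT * (1-(1+i)^(-n))/i * (1+i)
PV_immediate = 45402.9173
PV_due = 45402.9173 * 1.02
= 46310.9756


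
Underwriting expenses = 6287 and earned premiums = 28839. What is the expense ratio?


Expense ratio = expenses / premiums
= 6287 / 28839
= 0.218


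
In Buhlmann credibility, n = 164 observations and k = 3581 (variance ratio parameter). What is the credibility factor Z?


Z = n / (n + k)
= 164 / (164 + 3581)
= 164 / 3745
= 0.0438


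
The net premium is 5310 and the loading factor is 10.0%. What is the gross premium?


Gross = net * (1 + loading)
= 5310 * (1 + 0.1)
= 5310 * 1.1
= 5841.0


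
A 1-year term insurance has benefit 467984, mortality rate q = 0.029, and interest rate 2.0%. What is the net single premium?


NSP = benefit * q * v
v = 1/(1+i) = 0.980392
NSP = 467984 * 0.029 * 0.980392
= 13305.4275


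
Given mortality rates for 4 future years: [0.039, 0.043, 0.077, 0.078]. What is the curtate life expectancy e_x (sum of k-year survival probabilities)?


e_x = sum_{k=1}^{n} k_p_x
k_p_x values:
  1_p_x = 0.961
  2_p_x = 0.919677
  3_p_x = 0.848862
  4_p_x = 0.782651
e_x = 3.5122


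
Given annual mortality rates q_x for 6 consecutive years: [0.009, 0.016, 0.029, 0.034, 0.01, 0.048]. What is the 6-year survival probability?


p_k = 1 - q_k for each year
Survival = product of (1 - q_k)
= 0.991 * 0.984 * 0.971 * 0.966 * 0.99 * 0.952
= 0.8621


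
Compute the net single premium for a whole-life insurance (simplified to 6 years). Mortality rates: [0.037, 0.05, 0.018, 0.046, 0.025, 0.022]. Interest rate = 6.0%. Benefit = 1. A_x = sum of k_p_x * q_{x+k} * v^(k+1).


v = 0.943396
Year 0: k_p_x=1.0, q=0.037, term=0.034906
Year 1: k_p_x=0.963, q=0.05, term=0.042853
Year 2: k_p_x=0.91485, q=0.018, term=0.013826
Year 3: k_p_x=0.898383, q=0.046, term=0.032734
Year 4: k_p_x=0.857057, q=0.025, term=0.016011
Year 5: k_p_x=0.835631, q=0.022, term=0.01296
A_x = 0.1533


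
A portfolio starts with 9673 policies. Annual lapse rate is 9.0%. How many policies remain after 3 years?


remaining = initial * (1 - lapse)^years
= 9673 * (1 - 0.09)^3
= 9673 * 0.753571
= 7289.2923


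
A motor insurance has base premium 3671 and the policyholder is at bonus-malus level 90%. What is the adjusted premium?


adjusted = base * BM_level / 100
= 3671 * 90 / 100
= 3671 * 0.9
= 3303.9


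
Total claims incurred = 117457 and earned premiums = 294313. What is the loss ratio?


Loss ratio = claims / premiums
= 117457 / 294313
= 0.3991


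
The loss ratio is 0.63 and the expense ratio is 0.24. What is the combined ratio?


Combined ratio = loss ratio + expense ratio
= 0.63 + 0.24
= 0.87


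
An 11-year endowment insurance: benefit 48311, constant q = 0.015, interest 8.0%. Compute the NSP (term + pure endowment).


Term component = 4857.5989
Pure endowment = 11_p_x * v^11 * benefit = 0.846834 * 0.428883 * 48311 = 17546.2071
NSP = 22403.806


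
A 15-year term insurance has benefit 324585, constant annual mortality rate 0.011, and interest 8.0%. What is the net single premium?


NSP = benefit * sum_{k=0}^{n-1} k_p_x * q * v^(k+1)
With constant q=0.011, v=0.925926
Sum = 0.088599
NSP = 324585 * 0.088599
= 28757.8055


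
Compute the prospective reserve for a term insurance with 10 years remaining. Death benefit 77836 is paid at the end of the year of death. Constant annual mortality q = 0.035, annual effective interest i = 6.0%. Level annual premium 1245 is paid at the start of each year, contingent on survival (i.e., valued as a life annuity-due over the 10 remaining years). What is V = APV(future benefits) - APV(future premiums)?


v = 1/(1+i) = 0.943396
APV(future benefits) per unit = sum_{k=0}^{9} k_p_x * q * v^(k+1) = 0.224356
APV(future benefits) = 77836 * 0.224356 = 17462.9664
Life annuity-due factor ä_{x:10} = sum_{k=0}^{9} k_p_x * v^k = 6.794779
APV(future premiums) = 1245 * 6.794779 = 8459.4998
V = 17462.9664 - 8459.4998
= 9003.4667


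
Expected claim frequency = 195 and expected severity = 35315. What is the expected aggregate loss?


E[S] = E[N] * E[X]
= 195 * 35315
= 6.8864e+06


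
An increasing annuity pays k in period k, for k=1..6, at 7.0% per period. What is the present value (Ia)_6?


(Ia)_n = sum_{k=1}^{n} k * v^k, v = 1/(1+i)
v = 0.934579
Sum computed term by term:
(Ia)_6 = 15.7449


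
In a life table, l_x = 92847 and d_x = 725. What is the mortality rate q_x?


q_x = d_x / l_x
= 725 / 92847
= 0.0078


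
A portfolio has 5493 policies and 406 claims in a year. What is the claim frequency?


frequency = claims / policies
= 406 / 5493
= 0.0739


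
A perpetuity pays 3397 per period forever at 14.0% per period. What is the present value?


PV = PMT / i
= 3397 / 0.14
= 24264.2857


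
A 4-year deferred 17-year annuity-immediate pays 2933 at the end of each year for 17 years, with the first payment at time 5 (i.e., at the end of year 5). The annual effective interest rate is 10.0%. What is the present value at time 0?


PV at time 4 of the 17-year annuity-immediate:
a_n = 2933 * (1-(1+0.1)^(-17))/0.1 = 23527.2159
Discount back 4 years to time 0:
PV = 23527.2159 * (1+0.1)^(-4)
= 23527.2159 * 0.683013
= 16069.405


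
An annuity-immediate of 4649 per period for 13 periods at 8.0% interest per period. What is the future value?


FV = PMT * ((1+i)^n - 1) / i
= 4649 * ((1.08)^13 - 1) / 0.08
= 4649 * (2.719624 - 1) / 0.08
= 99931.6338


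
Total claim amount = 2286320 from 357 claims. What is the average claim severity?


severity = total / number
= 2286320 / 357
= 6404.2577


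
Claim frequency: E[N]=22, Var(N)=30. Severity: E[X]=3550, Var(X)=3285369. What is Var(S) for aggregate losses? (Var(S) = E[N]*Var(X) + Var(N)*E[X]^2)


Var(S) = E[N]*Var(X) + Var(N)*E[X]^2
= 22*3285369 + 30*3550^2
= 72278118 + 378075000
= 4.5035e+08


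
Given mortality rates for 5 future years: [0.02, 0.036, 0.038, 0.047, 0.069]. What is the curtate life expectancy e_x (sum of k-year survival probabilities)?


e_x = sum_{k=1}^{n} k_p_x
k_p_x values:
  1_p_x = 0.98
  2_p_x = 0.94472
  3_p_x = 0.908821
  4_p_x = 0.866106
  5_p_x = 0.806345
e_x = 4.506


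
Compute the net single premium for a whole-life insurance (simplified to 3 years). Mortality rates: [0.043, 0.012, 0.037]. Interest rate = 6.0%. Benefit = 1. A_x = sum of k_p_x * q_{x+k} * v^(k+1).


v = 0.943396
Year 0: k_p_x=1.0, q=0.043, term=0.040566
Year 1: k_p_x=0.957, q=0.012, term=0.010221
Year 2: k_p_x=0.945516, q=0.037, term=0.029373
A_x = 0.0802


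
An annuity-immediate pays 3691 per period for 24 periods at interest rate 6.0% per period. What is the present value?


PV = PMT * (1 - (1+i)^(-n)) / i
= 3691 * (1 - (1+0.06)^(-24)) / 0.06
= 3691 * (1 - 0.246979) / 0.06
= 3691 * 12.550358
= 46323.3696


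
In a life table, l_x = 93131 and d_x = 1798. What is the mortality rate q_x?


q_x = d_x / l_x
= 1798 / 93131
= 0.0193


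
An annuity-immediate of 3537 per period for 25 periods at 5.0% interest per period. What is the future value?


FV = PMT * ((1+i)^n - 1) / i
= 3537 * ((1.05)^25 - 1) / 0.05
= 3537 * (3.386355 - 1) / 0.05
= 168810.7485


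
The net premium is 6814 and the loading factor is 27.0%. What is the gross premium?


Gross = net * (1 + loading)
= 6814 * (1 + 0.27)
= 6814 * 1.27
= 8653.78


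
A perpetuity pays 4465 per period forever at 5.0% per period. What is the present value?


PV = PMT / i
= 4465 / 0.05
= 89300.0


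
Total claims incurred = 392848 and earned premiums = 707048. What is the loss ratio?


Loss ratio = claims / premiums
= 392848 / 707048
= 0.5556


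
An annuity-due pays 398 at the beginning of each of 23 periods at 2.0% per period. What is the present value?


PV_due = PMT * (1-(1+i)^(-n))/i * (1+i)
PV_immediate = 7280.2972
PV_due = 7280.2972 * 1.02
= 7425.9032


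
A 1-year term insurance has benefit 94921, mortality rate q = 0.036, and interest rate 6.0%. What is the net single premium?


NSP = benefit * q * v
v = 1/(1+i) = 0.943396
NSP = 94921 * 0.036 * 0.943396
= 3223.7321


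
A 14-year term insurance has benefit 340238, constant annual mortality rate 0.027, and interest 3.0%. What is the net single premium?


NSP = benefit * sum_{k=0}^{n-1} k_p_x * q * v^(k+1)
With constant q=0.027, v=0.970874
Sum = 0.260209
NSP = 340238 * 0.260209
= 88532.9771


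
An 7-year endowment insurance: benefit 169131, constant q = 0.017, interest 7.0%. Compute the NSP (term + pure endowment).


Term component = 14795.2999
Pure endowment = 7_p_x * v^7 * benefit = 0.8869 * 0.62275 * 169131 = 93413.8771
NSP = 108209.177


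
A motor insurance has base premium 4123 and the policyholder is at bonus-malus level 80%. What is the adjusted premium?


adjusted = base * BM_level / 100
= 4123 * 80 / 100
= 4123 * 0.8
= 3298.4


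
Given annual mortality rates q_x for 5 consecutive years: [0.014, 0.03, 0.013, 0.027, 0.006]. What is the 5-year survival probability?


p_k = 1 - q_k for each year
Survival = product of (1 - q_k)
= 0.986 * 0.97 * 0.987 * 0.973 * 0.994
= 0.913


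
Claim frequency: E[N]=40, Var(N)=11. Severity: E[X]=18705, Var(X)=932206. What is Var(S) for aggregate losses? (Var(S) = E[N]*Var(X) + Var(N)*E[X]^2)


Var(S) = E[N]*Var(X) + Var(N)*E[X]^2
= 40*932206 + 11*18705^2
= 37288240 + 3848647275
= 3.8859e+09


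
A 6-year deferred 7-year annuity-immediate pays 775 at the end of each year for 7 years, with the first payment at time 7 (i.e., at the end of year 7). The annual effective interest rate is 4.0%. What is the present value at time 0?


PV at time 6 of the 7-year annuity-immediate:
a_n = 775 * (1-(1+0.04)^(-7))/0.04 = 4651.5924
Discount back 6 years to time 0:
PV = 4651.5924 * (1+0.04)^(-6)
= 4651.5924 * 0.790315
= 3676.221


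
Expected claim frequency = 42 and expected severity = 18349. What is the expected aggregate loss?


E[S] = E[N] * E[X]
= 42 * 18349
= 770658


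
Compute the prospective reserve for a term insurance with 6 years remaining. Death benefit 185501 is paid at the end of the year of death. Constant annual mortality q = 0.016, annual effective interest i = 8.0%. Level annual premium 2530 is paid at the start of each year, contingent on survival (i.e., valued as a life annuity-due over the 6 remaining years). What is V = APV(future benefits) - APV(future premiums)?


v = 1/(1+i) = 0.925926
APV(future benefits) per unit = sum_{k=0}^{5} k_p_x * q * v^(k+1) = 0.071326
APV(future benefits) = 185501 * 0.071326 = 13231.1004
Life annuity-due factor ä_{x:6} = sum_{k=0}^{5} k_p_x * v^k = 4.814525
APV(future premiums) = 2530 * 4.814525 = 12180.7493
V = 13231.1004 - 12180.7493
= 1050.3511


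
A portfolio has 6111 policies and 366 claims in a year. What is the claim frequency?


frequency = claims / policies
= 366 / 6111
= 0.0599


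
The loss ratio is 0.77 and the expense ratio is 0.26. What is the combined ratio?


Combined ratio = loss ratio + expense ratio
= 0.77 + 0.26
= 1.03


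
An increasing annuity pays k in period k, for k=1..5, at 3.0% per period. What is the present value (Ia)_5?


(Ia)_n = sum_{k=1}^{n} k * v^k, v = 1/(1+i)
v = 0.970874
Sum computed term by term:
(Ia)_5 = 13.4685


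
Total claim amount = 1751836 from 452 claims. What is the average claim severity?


severity = total / number
= 1751836 / 452
= 3875.7434


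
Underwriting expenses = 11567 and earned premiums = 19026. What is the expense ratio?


Expense ratio = expenses / premiums
= 11567 / 19026
= 0.608


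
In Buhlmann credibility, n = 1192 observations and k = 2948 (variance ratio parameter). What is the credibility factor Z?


Z = n / (n + k)
= 1192 / (1192 + 2948)
= 1192 / 4140
= 0.2879


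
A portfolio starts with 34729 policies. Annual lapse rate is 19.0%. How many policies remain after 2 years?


remaining = initial * (1 - lapse)^years
= 34729 * (1 - 0.19)^2
= 34729 * 0.6561
= 22785.6969


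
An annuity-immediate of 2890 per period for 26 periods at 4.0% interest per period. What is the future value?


FV = PMT * ((1+i)^n - 1) / i
= 2890 * ((1.04)^26 - 1) / 0.04
= 2890 * (2.77247 - 1) / 0.04
= 128060.9419


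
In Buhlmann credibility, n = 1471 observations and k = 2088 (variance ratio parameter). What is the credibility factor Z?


Z = n / (n + k)
= 1471 / (1471 + 2088)
= 1471 / 3559
= 0.4133


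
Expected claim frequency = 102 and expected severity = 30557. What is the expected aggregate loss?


E[S] = E[N] * E[X]
= 102 * 30557
= 3.1168e+06


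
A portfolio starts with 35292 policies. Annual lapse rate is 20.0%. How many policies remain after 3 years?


remaining = initial * (1 - lapse)^years
= 35292 * (1 - 0.2)^3
= 35292 * 0.512
= 18069.504


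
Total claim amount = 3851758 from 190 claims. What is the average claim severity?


severity = total / number
= 3851758 / 190
= 20272.4105


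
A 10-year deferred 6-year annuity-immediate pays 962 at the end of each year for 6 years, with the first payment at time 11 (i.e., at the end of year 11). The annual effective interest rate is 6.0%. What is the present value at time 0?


PV at time 10 of the 6-year annuity-immediate:
a_n = 962 * (1-(1+0.06)^(-6))/0.06 = 4730.466
Discount back 10 years to time 0:
PV = 4730.466 * (1+0.06)^(-10)
= 4730.466 * 0.558395
= 2641.4675


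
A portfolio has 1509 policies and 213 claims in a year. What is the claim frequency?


frequency = claims / policies
= 213 / 1509
= 0.1412


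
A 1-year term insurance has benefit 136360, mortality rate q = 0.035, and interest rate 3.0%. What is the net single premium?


NSP = benefit * q * v
v = 1/(1+i) = 0.970874
NSP = 136360 * 0.035 * 0.970874
= 4633.5922


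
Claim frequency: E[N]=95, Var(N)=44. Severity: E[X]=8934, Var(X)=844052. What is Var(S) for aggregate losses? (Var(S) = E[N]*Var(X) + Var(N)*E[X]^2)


Var(S) = E[N]*Var(X) + Var(N)*E[X]^2
= 95*844052 + 44*8934^2
= 80184940 + 3511919664
= 3.5921e+09


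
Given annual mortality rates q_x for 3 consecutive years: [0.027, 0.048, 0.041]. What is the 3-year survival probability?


p_k = 1 - q_k for each year
Survival = product of (1 - q_k)
= 0.973 * 0.952 * 0.959
= 0.8883


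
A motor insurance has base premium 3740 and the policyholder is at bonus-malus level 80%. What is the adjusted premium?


adjusted = base * BM_level / 100
= 3740 * 80 / 100
= 3740 * 0.8
= 2992.0


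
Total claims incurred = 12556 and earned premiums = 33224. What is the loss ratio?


Loss ratio = claims / premiums
= 12556 / 33224
= 0.3779


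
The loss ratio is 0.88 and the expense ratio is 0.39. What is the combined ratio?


Combined ratio = loss ratio + expense ratio
= 0.88 + 0.39
= 1.27


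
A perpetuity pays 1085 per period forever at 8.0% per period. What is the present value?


PV = PMT / i
= 1085 / 0.08
= 13562.5


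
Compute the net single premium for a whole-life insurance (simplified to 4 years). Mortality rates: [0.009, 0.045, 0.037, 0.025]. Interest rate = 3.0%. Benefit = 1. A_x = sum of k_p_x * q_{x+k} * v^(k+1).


v = 0.970874
Year 0: k_p_x=1.0, q=0.009, term=0.008738
Year 1: k_p_x=0.991, q=0.045, term=0.042035
Year 2: k_p_x=0.946405, q=0.037, term=0.032046
Year 3: k_p_x=0.911388, q=0.025, term=0.020244
A_x = 0.1031


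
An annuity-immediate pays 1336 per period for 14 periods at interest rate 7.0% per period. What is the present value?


PV = PMT * (1 - (1+i)^(-n)) / i
= 1336 * (1 - (1+0.07)^(-14)) / 0.07
= 1336 * (1 - 0.387817) / 0.07
= 1336 * 8.745468
= 11683.9452


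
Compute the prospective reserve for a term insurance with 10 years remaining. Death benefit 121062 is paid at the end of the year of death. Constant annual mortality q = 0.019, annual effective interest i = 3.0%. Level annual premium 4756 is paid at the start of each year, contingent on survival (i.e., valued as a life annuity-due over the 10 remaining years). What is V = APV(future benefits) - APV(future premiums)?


v = 1/(1+i) = 0.970874
APV(future benefits) per unit = sum_{k=0}^{9} k_p_x * q * v^(k+1) = 0.149592
APV(future benefits) = 121062 * 0.149592 = 18109.849
Life annuity-due factor ä_{x:10} = sum_{k=0}^{9} k_p_x * v^k = 8.109435
APV(future premiums) = 4756 * 8.109435 = 38568.4738
V = 18109.849 - 38568.4738
= -20458.6249


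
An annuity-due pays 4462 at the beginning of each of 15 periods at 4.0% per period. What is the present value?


PV_due = PMT * (1-(1+i)^(-n))/i * (1+i)
PV_immediate = 49610.2447
PV_due = 49610.2447 * 1.04
= 51594.6545


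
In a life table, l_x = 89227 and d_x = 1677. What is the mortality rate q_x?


q_x = d_x / l_x
= 1677 / 89227
= 0.0188


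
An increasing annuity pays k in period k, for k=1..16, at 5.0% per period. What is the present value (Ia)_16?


(Ia)_n = sum_{k=1}^{n} k * v^k, v = 1/(1+i)
v = 0.952381
Sum computed term by term:
(Ia)_16 = 80.9975


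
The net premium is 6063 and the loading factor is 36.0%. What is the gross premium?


Gross = net * (1 + loading)
= 6063 * (1 + 0.36)
= 6063 * 1.36
= 8245.68


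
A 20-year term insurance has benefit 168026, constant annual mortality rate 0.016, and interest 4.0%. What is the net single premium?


NSP = benefit * sum_{k=0}^{n-1} k_p_x * q * v^(k+1)
With constant q=0.016, v=0.961538
Sum = 0.191272
NSP = 168026 * 0.191272
= 32138.6454


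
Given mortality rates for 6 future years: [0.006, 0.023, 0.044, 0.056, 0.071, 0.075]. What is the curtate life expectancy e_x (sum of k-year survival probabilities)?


e_x = sum_{k=1}^{n} k_p_x
k_p_x values:
  1_p_x = 0.994
  2_p_x = 0.971138
  3_p_x = 0.928408
  4_p_x = 0.876417
  5_p_x = 0.814191
  6_p_x = 0.753127
e_x = 5.3373


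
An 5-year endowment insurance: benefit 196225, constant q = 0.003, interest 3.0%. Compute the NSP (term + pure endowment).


Term component = 2680.3077
Pure endowment = 5_p_x * v^5 * benefit = 0.98509 * 0.862609 * 196225 = 166741.6158
NSP = 169421.9235


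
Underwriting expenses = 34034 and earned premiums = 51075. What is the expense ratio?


Expense ratio = expenses / premiums
= 34034 / 51075
= 0.6664


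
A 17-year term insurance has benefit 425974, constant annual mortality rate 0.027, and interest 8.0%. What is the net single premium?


NSP = benefit * sum_{k=0}^{n-1} k_p_x * q * v^(k+1)
With constant q=0.027, v=0.925926
Sum = 0.209512
NSP = 425974 * 0.209512
= 89246.5535


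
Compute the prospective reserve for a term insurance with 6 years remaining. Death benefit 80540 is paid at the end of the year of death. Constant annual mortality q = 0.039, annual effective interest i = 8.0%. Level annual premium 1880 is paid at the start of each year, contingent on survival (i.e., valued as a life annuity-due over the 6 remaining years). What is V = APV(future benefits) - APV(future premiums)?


v = 1/(1+i) = 0.925926
APV(future benefits) per unit = sum_{k=0}^{5} k_p_x * q * v^(k+1) = 0.165058
APV(future benefits) = 80540 * 0.165058 = 13293.7799
Life annuity-due factor ä_{x:6} = sum_{k=0}^{5} k_p_x * v^k = 4.57084
APV(future premiums) = 1880 * 4.57084 = 8593.179
V = 13293.7799 - 8593.179
= 4700.6009


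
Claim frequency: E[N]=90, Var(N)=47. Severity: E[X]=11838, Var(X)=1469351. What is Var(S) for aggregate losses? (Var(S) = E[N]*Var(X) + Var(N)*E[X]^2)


Var(S) = E[N]*Var(X) + Var(N)*E[X]^2
= 90*1469351 + 47*11838^2
= 132241590 + 6586497468
= 6.7187e+09


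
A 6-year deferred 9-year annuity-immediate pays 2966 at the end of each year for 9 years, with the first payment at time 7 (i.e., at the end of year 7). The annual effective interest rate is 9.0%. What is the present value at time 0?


PV at time 6 of the 9-year annuity-immediate:
a_n = 2966 * (1-(1+0.09)^(-9))/0.09 = 17781.9023
Discount back 6 years to time 0:
PV = 17781.9023 * (1+0.09)^(-6)
= 17781.9023 * 0.596267
= 10602.7673


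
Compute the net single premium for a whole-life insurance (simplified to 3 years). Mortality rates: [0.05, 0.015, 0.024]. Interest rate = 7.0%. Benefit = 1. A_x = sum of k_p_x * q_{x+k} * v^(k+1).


v = 0.934579
Year 0: k_p_x=1.0, q=0.05, term=0.046729
Year 1: k_p_x=0.95, q=0.015, term=0.012447
Year 2: k_p_x=0.93575, q=0.024, term=0.018332
A_x = 0.0775


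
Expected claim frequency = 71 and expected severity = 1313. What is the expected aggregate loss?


E[S] = E[N] * E[X]
= 71 * 1313
= 93223


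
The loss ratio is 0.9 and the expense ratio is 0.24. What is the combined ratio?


Combined ratio = loss ratio + expense ratio
= 0.9 + 0.24
= 1.14


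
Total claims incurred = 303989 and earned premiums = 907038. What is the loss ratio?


Loss ratio = claims / premiums
= 303989 / 907038
= 0.3351


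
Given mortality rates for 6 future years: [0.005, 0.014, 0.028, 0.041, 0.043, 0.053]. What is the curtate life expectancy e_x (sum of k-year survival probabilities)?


e_x = sum_{k=1}^{n} k_p_x
k_p_x values:
  1_p_x = 0.995
  2_p_x = 0.98107
  3_p_x = 0.9536
  4_p_x = 0.914502
  5_p_x = 0.875179
  6_p_x = 0.828794
e_x = 5.5481


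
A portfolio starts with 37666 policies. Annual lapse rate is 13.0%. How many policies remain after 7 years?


remaining = initial * (1 - lapse)^years
= 37666 * (1 - 0.13)^7
= 37666 * 0.377255
= 14209.6791


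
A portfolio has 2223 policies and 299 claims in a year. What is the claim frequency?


frequency = claims / policies
= 299 / 2223
= 0.1345


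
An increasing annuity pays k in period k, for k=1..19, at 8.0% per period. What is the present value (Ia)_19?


(Ia)_n = sum_{k=1}^{n} k * v^k, v = 1/(1+i)
v = 0.925926
Sum computed term by term:
(Ia)_19 = 74.617


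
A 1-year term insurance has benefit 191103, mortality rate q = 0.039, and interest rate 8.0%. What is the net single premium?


NSP = benefit * q * v
v = 1/(1+i) = 0.925926
NSP = 191103 * 0.039 * 0.925926
= 6900.9417


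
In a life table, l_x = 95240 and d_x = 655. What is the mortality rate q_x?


q_x = d_x / l_x
= 655 / 95240
= 0.0069


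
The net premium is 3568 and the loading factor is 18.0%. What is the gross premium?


Gross = net * (1 + loading)
= 3568 * (1 + 0.18)
= 3568 * 1.18
= 4210.24


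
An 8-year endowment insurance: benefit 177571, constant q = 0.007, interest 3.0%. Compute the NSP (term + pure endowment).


Term component = 8523.924
Pure endowment = 8_p_x * v^8 * benefit = 0.945353 * 0.789409 * 177571 = 132515.9733
NSP = 141039.8973


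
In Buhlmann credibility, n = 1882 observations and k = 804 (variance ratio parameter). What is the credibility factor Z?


Z = n / (n + k)
= 1882 / (1882 + 804)
= 1882 / 2686
= 0.7007


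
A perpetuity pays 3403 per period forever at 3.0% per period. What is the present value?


PV = PMT / i
= 3403 / 0.03
= 113433.3333


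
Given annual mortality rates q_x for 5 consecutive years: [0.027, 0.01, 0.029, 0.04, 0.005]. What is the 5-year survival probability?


p_k = 1 - q_k for each year
Survival = product of (1 - q_k)
= 0.973 * 0.99 * 0.971 * 0.96 * 0.995
= 0.8934


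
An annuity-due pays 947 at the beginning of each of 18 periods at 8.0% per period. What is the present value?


PV_due = PMT * (1-(1+i)^(-n))/i * (1+i)
PV_immediate = 8875.1771
PV_due = 8875.1771 * 1.08
= 9585.1913


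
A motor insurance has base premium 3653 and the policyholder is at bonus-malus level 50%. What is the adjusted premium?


adjusted = base * BM_level / 100
= 3653 * 50 / 100
= 3653 * 0.5
= 1826.5


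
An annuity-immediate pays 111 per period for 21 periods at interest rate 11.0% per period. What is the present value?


PV = PMT * (1 - (1+i)^(-n)) / i
= 111 * (1 - (1+0.11)^(-21)) / 0.11
= 111 * (1 - 0.111742) / 0.11
= 111 * 8.07507
= 896.3328


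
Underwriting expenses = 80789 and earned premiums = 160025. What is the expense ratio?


Expense ratio = expenses / premiums
= 80789 / 160025
= 0.5049


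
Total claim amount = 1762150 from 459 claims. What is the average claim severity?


severity = total / number
= 1762150 / 459
= 3839.1068


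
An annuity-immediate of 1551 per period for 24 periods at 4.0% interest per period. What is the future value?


FV = PMT * ((1+i)^n - 1) / i
= 1551 * ((1.04)^24 - 1) / 0.04
= 1551 * (2.563304 - 1) / 0.04
= 60617.119


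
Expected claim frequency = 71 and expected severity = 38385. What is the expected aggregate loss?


E[S] = E[N] * E[X]
= 71 * 38385
= 2.7253e+06


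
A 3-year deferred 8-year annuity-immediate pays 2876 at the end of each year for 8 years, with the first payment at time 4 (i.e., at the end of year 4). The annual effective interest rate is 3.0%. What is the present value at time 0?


PV at time 3 of the 8-year annuity-immediate:
a_n = 2876 * (1-(1+0.03)^(-8))/0.03 = 20188.6347
Discount back 3 years to time 0:
PV = 20188.6347 * (1+0.03)^(-3)
= 20188.6347 * 0.915142
= 18475.4607


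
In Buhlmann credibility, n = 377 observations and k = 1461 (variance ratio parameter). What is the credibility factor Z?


Z = n / (n + k)
= 377 / (377 + 1461)
= 377 / 1838
= 0.2051


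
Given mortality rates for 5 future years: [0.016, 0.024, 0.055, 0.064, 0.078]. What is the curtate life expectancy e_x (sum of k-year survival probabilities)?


e_x = sum_{k=1}^{n} k_p_x
k_p_x values:
  1_p_x = 0.984
  2_p_x = 0.960384
  3_p_x = 0.907563
  4_p_x = 0.849479
  5_p_x = 0.78322
e_x = 4.4846


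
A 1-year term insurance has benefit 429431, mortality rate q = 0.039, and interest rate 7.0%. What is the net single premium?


NSP = benefit * q * v
v = 1/(1+i) = 0.934579
NSP = 429431 * 0.039 * 0.934579
= 15652.1579


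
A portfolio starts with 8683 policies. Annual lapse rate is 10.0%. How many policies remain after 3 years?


remaining = initial * (1 - lapse)^years
= 8683 * (1 - 0.1)^3
= 8683 * 0.729
= 6329.907


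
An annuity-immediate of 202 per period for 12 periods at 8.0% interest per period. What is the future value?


FV = PMT * ((1+i)^n - 1) / i
= 202 * ((1.08)^12 - 1) / 0.08
= 202 * (2.51817 - 1) / 0.08
= 3833.3795
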